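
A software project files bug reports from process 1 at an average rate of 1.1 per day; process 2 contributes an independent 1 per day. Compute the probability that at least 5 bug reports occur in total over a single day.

0.0621

Independent Poisson processes superpose: combined rate λ = 1.1 + 1 = 2.1 per day.
So μ = 2.1.
P(N ≥ 5) = 1 − P(N ≤ 4) ≈ 0.0621.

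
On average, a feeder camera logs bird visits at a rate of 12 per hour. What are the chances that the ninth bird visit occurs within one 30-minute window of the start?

Over the interval, μ = 12 × 0.5 = 6 (a 30-minute window = 0.5 hours).
The ninth arrival falls in the interval iff at least 9 events occur there: P(S_9 ≤ t) = P(N ≥ 9) = 1 − P(N ≤ 8) ≈ 0.1528.

0.1528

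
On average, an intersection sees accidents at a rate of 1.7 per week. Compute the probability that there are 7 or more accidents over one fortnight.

Over the interval, μ = 1.7 × 2 = 3.4 (a fortnight = 2 weeks).
P(N ≥ 7) = 1 − P(N ≤ 6) = 1 − Σ_{j=0}^{6} e^(−μ) μ^j/j! ≈ 0.0579.

0.0579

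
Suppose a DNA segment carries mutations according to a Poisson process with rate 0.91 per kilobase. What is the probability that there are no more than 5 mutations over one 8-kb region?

Over the interval, μ = 0.91 × 8 = 7.28 (an 8-kb region = 8 kilobases).
P(N ≤ 5) = Σ_{j=0}^{5} e^(−μ) μ^j/j! ≈ 0.2664.

0.2664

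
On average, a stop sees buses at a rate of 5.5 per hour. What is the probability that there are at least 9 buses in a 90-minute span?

Over the interval, μ = 5.5 × 1.5 = 8.25 (a 90-minute span = 1.5 hours).
P(N ≥ 9) = 1 − P(N ≤ 8) = 1 − Σ_{j=0}^{8} e^(−μ) μ^j/j! ≈ 0.4423.

0.4423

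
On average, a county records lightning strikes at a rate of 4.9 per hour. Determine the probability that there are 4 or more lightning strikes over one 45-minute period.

0.5006

Over the interval, μ = 4.9 × 0.75 = 3.675 (a 45-minute period = 0.75 hours).
P(N ≥ 4) = 1 − P(N ≤ 3) = 1 − Σ_{j=0}^{3} e^(−μ) μ^j/j! ≈ 0.5006.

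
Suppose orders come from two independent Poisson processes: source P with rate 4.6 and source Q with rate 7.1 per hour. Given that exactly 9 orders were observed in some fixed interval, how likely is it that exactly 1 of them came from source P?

0.0651

Given the total, each event is independently from source P with probability p = λ_P/(λ_P+λ_Q) = 4.6/11.7 ≈ 0.3932.
So K ~ Binomial(9, 4.6/11.7): P(K = 1) = C(9,1) · (4.6/11.7)^1 · (7.1/11.7)^8 ≈ 0.0651.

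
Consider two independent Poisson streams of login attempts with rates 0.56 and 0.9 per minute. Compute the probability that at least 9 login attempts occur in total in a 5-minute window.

0.3108

Independent Poisson processes superpose: combined rate λ = 0.56 + 0.9 = 1.46 per minute.
Over the interval, μ = 1.46 × 5 = 7.3 (a 5-minute window = 5 minutes).
P(N ≥ 9) = 1 − P(N ≤ 8) ≈ 0.3108.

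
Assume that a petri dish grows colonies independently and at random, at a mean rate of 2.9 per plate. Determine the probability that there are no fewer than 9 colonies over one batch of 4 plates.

Over the interval, μ = 2.9 × 4 = 11.6 (a batch of 4 plates = 4 plates).
P(N ≥ 9) = 1 − P(N ≤ 8) = 1 − Σ_{j=0}^{8} e^(−μ) μ^j/j! ≈ 0.8170.

0.8170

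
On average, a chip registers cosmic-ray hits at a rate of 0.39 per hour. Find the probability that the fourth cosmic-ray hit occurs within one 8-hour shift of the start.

Over the interval, μ = 0.39 × 8 = 3.12 (an 8-hour shift = 8 hours).
The fourth arrival falls in the interval iff at least 4 events occur there: P(S_4 ≤ t) = P(N ≥ 4) = 1 − P(N ≤ 3) ≈ 0.3796.

0.3796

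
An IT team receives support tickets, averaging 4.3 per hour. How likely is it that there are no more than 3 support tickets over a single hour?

With mean μ = 4.3 per hour,
P(N ≤ 3) = Σ_{j=0}^{3} e^(−μ) μ^j/j! ≈ 0.3772.

0.3772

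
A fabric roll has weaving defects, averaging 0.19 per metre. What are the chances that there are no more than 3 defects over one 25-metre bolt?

0.3019

Over the interval, μ = 0.19 × 25 = 4.75 (a 25-metre bolt = 25 metres).
P(N ≤ 3) = Σ_{j=0}^{3} e^(−μ) μ^j/j! ≈ 0.3019.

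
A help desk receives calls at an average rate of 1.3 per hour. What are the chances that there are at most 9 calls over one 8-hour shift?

Over the interval, μ = 1.3 × 8 = 10.4 (an 8-hour shift = 8 hours).
P(N ≤ 9) = Σ_{j=0}^{9} e^(−μ) μ^j/j! ≈ 0.4090.

0.4090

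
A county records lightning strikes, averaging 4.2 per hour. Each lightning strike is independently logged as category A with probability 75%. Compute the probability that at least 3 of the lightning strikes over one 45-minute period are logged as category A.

0.4205

Thinning: the lightning strikes that are logged as category A themselves form a Poisson process with rate 0.75 × 4.2 = 3.15 per hour.
Over the interval, μ = 3.15 × 0.75 = 2.3625 (a 45-minute period = 0.75 hours).
P(N ≥ 3) = 1 − P(N ≤ 2) ≈ 0.4205.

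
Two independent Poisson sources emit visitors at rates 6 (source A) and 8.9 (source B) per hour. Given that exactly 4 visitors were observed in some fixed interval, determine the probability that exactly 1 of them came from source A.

Given the total, each event is independently from source A with probability p = λ_A/(λ_A+λ_B) = 6/14.9 ≈ 0.4027.
So K ~ Binomial(4, 6/14.9): P(K = 1) = C(4,1) · (6/14.9)^1 · (8.9/14.9)^3 ≈ 0.3433.

0.3433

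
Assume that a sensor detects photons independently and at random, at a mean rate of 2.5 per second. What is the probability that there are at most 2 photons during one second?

With mean μ = 2.5 per second,
P(N ≤ 2) = Σ_{j=0}^{2} e^(−μ) μ^j/j! ≈ 0.5438.

0.5438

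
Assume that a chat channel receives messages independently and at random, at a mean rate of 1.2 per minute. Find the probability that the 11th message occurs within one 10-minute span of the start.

0.6528

Over the interval, μ = 1.2 × 10 = 12 (a 10-minute span = 10 minutes).
The 11th arrival falls in the interval iff at least 11 events occur there: P(S_11 ≤ t) = P(N ≥ 11) = 1 − P(N ≤ 10) ≈ 0.6528.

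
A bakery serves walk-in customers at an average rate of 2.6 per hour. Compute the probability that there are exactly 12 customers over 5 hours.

Over the interval, μ = 2.6 × 5 = 13 (5 hours).
P(N = 12) = e^(−μ) μ^12/12! = e^(−13) · 13^12/479001600 ≈ 0.1099.

0.1099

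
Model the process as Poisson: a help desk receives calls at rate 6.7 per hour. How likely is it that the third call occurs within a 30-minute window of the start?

0.6505

Over the interval, μ = 6.7 × 0.5 = 3.35 (a 30-minute window = 0.5 hours).
The third arrival falls in the interval iff at least 3 events occur there: P(S_3 ≤ t) = P(N ≥ 3) = 1 − P(N ≤ 2) ≈ 0.6505.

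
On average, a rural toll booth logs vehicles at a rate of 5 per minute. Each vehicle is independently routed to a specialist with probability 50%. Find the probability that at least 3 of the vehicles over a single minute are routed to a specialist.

0.4562

Thinning: the vehicles that are routed to a specialist themselves form a Poisson process with rate 0.5 × 5 = 2.5 per minute.
So μ = 2.5.
P(N ≥ 3) = 1 − P(N ≤ 2) ≈ 0.4562.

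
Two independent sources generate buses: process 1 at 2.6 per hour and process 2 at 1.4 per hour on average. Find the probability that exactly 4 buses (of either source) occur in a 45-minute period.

Independent Poisson processes superpose: combined rate λ = 2.6 + 1.4 = 4 per hour.
Over the interval, μ = 4 × 0.75 = 3 (a 45-minute period = 0.75 hours).
P(N = 4) = e^(−3) · 3^4/4! ≈ 0.1680.

0.1680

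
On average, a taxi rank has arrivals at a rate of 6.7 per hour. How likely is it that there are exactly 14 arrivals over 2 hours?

Over the interval, μ = 6.7 × 2 = 13.4 (2 hours).
P(N = 14) = e^(−μ) μ^14/14! = e^(−13.4) · 13.4^14/87178291200 ≈ 0.1046.

0.1046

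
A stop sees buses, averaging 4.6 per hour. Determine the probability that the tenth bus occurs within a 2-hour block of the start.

Over the interval, μ = 4.6 × 2 = 9.2 (a 2-hour block = 2 hours).
The tenth arrival falls in the interval iff at least 10 events occur there: P(S_10 ≤ t) = P(N ≥ 10) = 1 − P(N ≤ 9) ≈ 0.4389.

0.4389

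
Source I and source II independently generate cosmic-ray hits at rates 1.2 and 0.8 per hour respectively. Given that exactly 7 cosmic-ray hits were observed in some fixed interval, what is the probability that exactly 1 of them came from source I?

0.0172

Given the total, each event is independently from source I with probability p = λ_I/(λ_I+λ_II) = 1.2/2 = 0.6000.
So K ~ Binomial(7, 1.2/2): P(K = 1) = C(7,1) · (1.2/2)^1 · (0.8/2)^6 ≈ 0.0172.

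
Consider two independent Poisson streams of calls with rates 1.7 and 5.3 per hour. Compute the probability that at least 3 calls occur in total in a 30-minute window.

Independent Poisson processes superpose: combined rate λ = 1.7 + 5.3 = 7 per hour.
Over the interval, μ = 7 × 0.5 = 3.5 (a 30-minute window = 0.5 hours).
P(N ≥ 3) = 1 − P(N ≤ 2) ≈ 0.6792.

0.6792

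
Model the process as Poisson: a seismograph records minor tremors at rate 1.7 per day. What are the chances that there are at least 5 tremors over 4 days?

0.8080

Over the interval, μ = 1.7 × 4 = 6.8 (4 days).
P(N ≥ 5) = 1 − P(N ≤ 4) = 1 − Σ_{j=0}^{4} e^(−μ) μ^j/j! ≈ 0.8080.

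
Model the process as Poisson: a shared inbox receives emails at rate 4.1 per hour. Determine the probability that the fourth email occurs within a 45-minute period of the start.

Over the interval, μ = 4.1 × 0.75 = 3.075 (a 45-minute period = 0.75 hours).
The fourth arrival falls in the interval iff at least 4 events occur there: P(S_4 ≤ t) = P(N ≥ 4) = 1 − P(N ≤ 3) ≈ 0.3696.

0.3696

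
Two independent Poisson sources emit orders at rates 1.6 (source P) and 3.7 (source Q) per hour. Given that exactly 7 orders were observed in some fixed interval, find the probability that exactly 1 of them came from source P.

Given the total, each event is independently from source P with probability p = λ_P/(λ_P+λ_Q) = 1.6/5.3 ≈ 0.3019.
So K ~ Binomial(7, 1.6/5.3): P(K = 1) = C(7,1) · (1.6/5.3)^1 · (3.7/5.3)^6 ≈ 0.2446.

0.2446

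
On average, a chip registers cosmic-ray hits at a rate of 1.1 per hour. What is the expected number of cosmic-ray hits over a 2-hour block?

E[N] = λt = 1.1 × 2 = 2.2 (a 2-hour block = 2 hours).

2.2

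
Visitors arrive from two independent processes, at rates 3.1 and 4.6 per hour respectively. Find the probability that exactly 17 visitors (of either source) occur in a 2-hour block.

0.0888

Independent Poisson processes superpose: combined rate λ = 3.1 + 4.6 = 7.7 per hour.
Over the interval, μ = 7.7 × 2 = 15.4 (a 2-hour block = 2 hours).
P(N = 17) = e^(−15.4) · 15.4^17/17! ≈ 0.0888.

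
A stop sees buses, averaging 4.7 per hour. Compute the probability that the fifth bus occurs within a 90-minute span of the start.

Over the interval, μ = 4.7 × 1.5 = 7.05 (a 90-minute span = 1.5 hours).
The fifth arrival falls in the interval iff at least 5 events occur there: P(S_5 ≤ t) = P(N ≥ 5) = 1 − P(N ≤ 4) ≈ 0.8315.

0.8315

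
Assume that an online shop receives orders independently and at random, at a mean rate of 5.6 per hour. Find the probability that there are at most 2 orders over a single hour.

0.0824

With mean μ = 5.6 per hour,
P(N ≤ 2) = Σ_{j=0}^{2} e^(−μ) μ^j/j! ≈ 0.0824.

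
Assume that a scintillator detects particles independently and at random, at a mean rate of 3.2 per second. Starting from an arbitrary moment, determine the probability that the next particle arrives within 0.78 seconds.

0.9176

Inter-arrival times are exponential with rate λ = 3.2 per second.
P(T ≤ 0.78) = 1 − e^(−λt) = 1 − e^(−3.2 × 0.78) = 1 − e^(−2.496) ≈ 0.9176.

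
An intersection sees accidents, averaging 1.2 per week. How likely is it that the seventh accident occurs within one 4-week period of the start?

0.2092

Over the interval, μ = 1.2 × 4 = 4.8 (a 4-week period = 4 weeks).
The seventh arrival falls in the interval iff at least 7 events occur there: P(S_7 ≤ t) = P(N ≥ 7) = 1 − P(N ≤ 6) ≈ 0.2092.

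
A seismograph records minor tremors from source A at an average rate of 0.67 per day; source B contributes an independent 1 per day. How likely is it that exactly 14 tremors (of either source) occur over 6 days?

Independent Poisson processes superpose: combined rate λ = 0.67 + 1 = 1.67 per day.
Over the interval, μ = 1.67 × 6 = 10.02 (6 days).
P(N = 14) = e^(−10.02) · 10.02^14/14! ≈ 0.0525.

0.0525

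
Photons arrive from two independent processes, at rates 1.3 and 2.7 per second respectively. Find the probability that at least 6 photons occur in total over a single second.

Independent Poisson processes superpose: combined rate λ = 1.3 + 2.7 = 4 per second.
So μ = 4.
P(N ≥ 6) = 1 − P(N ≤ 5) ≈ 0.2149.

0.2149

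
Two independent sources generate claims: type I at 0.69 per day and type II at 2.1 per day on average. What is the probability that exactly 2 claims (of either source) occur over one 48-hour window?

Independent Poisson processes superpose: combined rate λ = 0.69 + 2.1 = 2.79 per day.
Over the interval, μ = 2.79 × 2 = 5.58 (a 48-hour window = 2 days).
P(N = 2) = e^(−5.58) · 5.58^2/2! ≈ 0.0587.

0.0587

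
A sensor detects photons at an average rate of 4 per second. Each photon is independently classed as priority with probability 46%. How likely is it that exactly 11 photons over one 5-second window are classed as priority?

Thinning: the photons that are classed as priority themselves form a Poisson process with rate 0.46 × 4 = 1.84 per second.
Over the interval, μ = 1.84 × 5 = 9.2 (a 5-second window = 5 seconds).
P(N = 11) = e^(−9.2) · 9.2^11/11! ≈ 0.1012.

0.1012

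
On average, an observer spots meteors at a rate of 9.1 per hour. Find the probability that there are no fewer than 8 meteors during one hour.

0.6877

With mean μ = 9.1 per hour,
P(N ≥ 8) = 1 − P(N ≤ 7) = 1 − Σ_{j=0}^{7} e^(−μ) μ^j/j! ≈ 0.6877.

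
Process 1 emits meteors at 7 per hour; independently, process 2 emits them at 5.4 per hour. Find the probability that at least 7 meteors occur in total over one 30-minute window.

Independent Poisson processes superpose: combined rate λ = 7 + 5.4 = 12.4 per hour.
Over the interval, μ = 12.4 × 0.5 = 6.2 (a 30-minute window = 0.5 hours).
P(N ≥ 7) = 1 − P(N ≤ 6) ≈ 0.4258.

0.4258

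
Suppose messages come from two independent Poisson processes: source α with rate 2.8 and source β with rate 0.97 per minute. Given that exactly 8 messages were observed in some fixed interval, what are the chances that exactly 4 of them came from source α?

0.0933

Given the total, each event is independently from source α with probability p = λ_α/(λ_α+λ_β) = 2.8/3.77 ≈ 0.7427.
So K ~ Binomial(8, 2.8/3.77): P(K = 4) = C(8,4) · (2.8/3.77)^4 · (0.97/3.77)^4 ≈ 0.0933.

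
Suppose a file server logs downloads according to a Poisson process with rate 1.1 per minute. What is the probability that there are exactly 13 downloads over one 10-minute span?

0.0926

Over the interval, μ = 1.1 × 10 = 11 (a 10-minute span = 10 minutes).
P(N = 13) = e^(−μ) μ^13/13! = e^(−11) · 11^13/6227020800 ≈ 0.0926.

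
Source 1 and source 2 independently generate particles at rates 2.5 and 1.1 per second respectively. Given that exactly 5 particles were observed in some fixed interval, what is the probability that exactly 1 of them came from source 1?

0.0303

Given the total, each event is independently from source 1 with probability p = λ_1/(λ_1+λ_2) = 2.5/3.6 ≈ 0.6944.
So K ~ Binomial(5, 2.5/3.6): P(K = 1) = C(5,1) · (2.5/3.6)^1 · (1.1/3.6)^4 ≈ 0.0303.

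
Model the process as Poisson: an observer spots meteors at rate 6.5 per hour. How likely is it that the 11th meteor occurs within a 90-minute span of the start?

0.3857

Over the interval, μ = 6.5 × 1.5 = 9.75 (a 90-minute span = 1.5 hours).
The 11th arrival falls in the interval iff at least 11 events occur there: P(S_11 ≤ t) = P(N ≥ 11) = 1 − P(N ≤ 10) ≈ 0.3857.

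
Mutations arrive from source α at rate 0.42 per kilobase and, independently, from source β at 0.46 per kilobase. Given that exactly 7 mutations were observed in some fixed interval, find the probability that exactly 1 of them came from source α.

Given the total, each event is independently from source α with probability p = λ_α/(λ_α+λ_β) = 0.42/0.88 ≈ 0.4773.
So K ~ Binomial(7, 0.42/0.88): P(K = 1) = C(7,1) · (0.42/0.88)^1 · (0.46/0.88)^6 ≈ 0.0682.

0.0682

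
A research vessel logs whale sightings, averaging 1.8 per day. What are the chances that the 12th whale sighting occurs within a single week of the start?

0.6050

Over the interval, μ = 1.8 × 7 = 12.6 (a week = 7 days).
The 12th arrival falls in the interval iff at least 12 events occur there: P(S_12 ≤ t) = P(N ≥ 12) = 1 − P(N ≤ 11) ≈ 0.6050.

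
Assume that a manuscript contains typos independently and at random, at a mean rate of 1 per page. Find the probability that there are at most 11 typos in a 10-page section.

Over the interval, μ = 1 × 10 = 10 (a 10-page section = 10 pages).
P(N ≤ 11) = Σ_{j=0}^{11} e^(−μ) μ^j/j! ≈ 0.6968.

0.6968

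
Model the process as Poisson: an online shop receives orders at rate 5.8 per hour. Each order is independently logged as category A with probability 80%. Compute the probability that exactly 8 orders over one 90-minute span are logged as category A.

0.1296

Thinning: the orders that are logged as category A themselves form a Poisson process with rate 0.8 × 5.8 = 4.64 per hour.
Over the interval, μ = 4.64 × 1.5 = 6.96 (a 90-minute span = 1.5 hours).
P(N = 8) = e^(−6.96) · 6.96^8/8! ≈ 0.1296.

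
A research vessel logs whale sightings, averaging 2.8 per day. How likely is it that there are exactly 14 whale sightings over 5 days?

0.1060

Over the interval, μ = 2.8 × 5 = 14 (5 days).
P(N = 14) = e^(−μ) μ^14/14! = e^(−14) · 14^14/87178291200 ≈ 0.1060.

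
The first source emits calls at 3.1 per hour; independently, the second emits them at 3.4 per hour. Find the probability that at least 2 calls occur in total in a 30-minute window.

Independent Poisson processes superpose: combined rate λ = 3.1 + 3.4 = 6.5 per hour.
Over the interval, μ = 6.5 × 0.5 = 3.25 (a 30-minute window = 0.5 hours).
P(N ≥ 2) = 1 − P(N ≤ 1) ≈ 0.8352.

0.8352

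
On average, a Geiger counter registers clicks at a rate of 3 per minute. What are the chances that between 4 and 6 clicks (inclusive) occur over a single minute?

0.3193

With mean μ = 3 per minute,
P(4 ≤ N ≤ 6) = Σ_{j=4}^{6} e^(−3) · 3^j/j! ≈ 0.3193.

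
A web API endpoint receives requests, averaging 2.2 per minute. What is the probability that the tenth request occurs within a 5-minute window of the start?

0.6595

Over the interval, μ = 2.2 × 5 = 11 (a 5-minute window = 5 minutes).
The tenth arrival falls in the interval iff at least 10 events occur there: P(S_10 ≤ t) = P(N ≥ 10) = 1 − P(N ≤ 9) ≈ 0.6595.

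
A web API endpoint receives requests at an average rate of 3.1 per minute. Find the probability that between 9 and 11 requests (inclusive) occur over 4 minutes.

Over the interval, μ = 3.1 × 4 = 12.4 (4 minutes).
P(9 ≤ N ≤ 11) = Σ_{j=9}^{11} e^(−12.4) · 12.4^j/j! ≈ 0.2862.

0.2862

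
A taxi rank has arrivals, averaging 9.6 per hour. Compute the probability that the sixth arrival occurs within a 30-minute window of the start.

0.3490

Over the interval, μ = 9.6 × 0.5 = 4.8 (a 30-minute window = 0.5 hours).
The sixth arrival falls in the interval iff at least 6 events occur there: P(S_6 ≤ t) = P(N ≥ 6) = 1 − P(N ≤ 5) ≈ 0.3490.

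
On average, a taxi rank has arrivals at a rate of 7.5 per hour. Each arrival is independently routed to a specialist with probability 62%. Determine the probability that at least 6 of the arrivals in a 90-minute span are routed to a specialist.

Thinning: the arrivals that are routed to a specialist themselves form a Poisson process with rate 0.62 × 7.5 = 4.65 per hour.
Over the interval, μ = 4.65 × 1.5 = 6.975 (a 90-minute span = 1.5 hours).
P(N ≥ 6) = 1 − P(N ≤ 5) ≈ 0.6961.

0.6961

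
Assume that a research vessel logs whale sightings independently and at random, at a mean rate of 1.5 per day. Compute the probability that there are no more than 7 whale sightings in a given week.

Over the interval, μ = 1.5 × 7 = 10.5 (a week = 7 days).
P(N ≤ 7) = Σ_{j=0}^{7} e^(−μ) μ^j/j! ≈ 0.1785.

0.1785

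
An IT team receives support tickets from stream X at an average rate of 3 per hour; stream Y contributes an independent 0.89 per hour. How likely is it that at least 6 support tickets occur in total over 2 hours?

0.7878

Independent Poisson processes superpose: combined rate λ = 3 + 0.89 = 3.89 per hour.
Over the interval, μ = 3.89 × 2 = 7.78 (2 hours).
P(N ≥ 6) = 1 − P(N ≤ 5) ≈ 0.7878.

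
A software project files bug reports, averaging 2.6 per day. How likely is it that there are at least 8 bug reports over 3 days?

Over the interval, μ = 2.6 × 3 = 7.8 (3 days).
P(N ≥ 8) = 1 − P(N ≤ 7) = 1 − Σ_{j=0}^{7} e^(−μ) μ^j/j! ≈ 0.5188.

0.5188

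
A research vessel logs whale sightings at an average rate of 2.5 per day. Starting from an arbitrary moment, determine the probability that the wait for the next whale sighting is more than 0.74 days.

The wait for the next event is exponential with rate λ = 2.5 per day.
P(T > 0.74) = e^(−λt) = e^(−2.5 × 0.74) = e^(−1.85) ≈ 0.1572.

0.1572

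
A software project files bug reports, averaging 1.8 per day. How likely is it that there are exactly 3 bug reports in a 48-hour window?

0.2125

Over the interval, μ = 1.8 × 2 = 3.6 (a 48-hour window = 2 days).
P(N = 3) = e^(−μ) μ^3/3! = e^(−3.6) · 3.6^3/6 ≈ 0.2125.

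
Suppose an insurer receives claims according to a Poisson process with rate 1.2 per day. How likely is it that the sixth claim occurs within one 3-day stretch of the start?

Over the interval, μ = 1.2 × 3 = 3.6 (a 3-day stretch = 3 days).
The sixth arrival falls in the interval iff at least 6 events occur there: P(S_6 ≤ t) = P(N ≥ 6) = 1 − P(N ≤ 5) ≈ 0.1559.

0.1559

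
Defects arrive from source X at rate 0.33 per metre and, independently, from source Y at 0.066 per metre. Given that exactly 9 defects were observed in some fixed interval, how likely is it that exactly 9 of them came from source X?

Given the total, each event is independently from source X with probability p = λ_X/(λ_X+λ_Y) = 0.33/0.396 ≈ 0.8333.
So K ~ Binomial(9, 0.33/0.396): P(K = 9) = C(9,9) · (0.33/0.396)^9 · (0.066/0.396)^0 ≈ 0.1938.

0.1938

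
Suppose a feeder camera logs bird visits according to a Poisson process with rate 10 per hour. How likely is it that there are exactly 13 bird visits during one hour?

0.0729

With mean μ = 10 per hour,
P(N = 13) = e^(−μ) μ^13/13! = e^(−10) · 10^13/6227020800 ≈ 0.0729.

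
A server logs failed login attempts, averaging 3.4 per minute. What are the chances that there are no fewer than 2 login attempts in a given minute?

0.8532

With mean μ = 3.4 per minute,
P(N ≥ 2) = 1 − P(N ≤ 1) = 1 − Σ_{j=0}^{1} e^(−μ) μ^j/j! ≈ 0.8532.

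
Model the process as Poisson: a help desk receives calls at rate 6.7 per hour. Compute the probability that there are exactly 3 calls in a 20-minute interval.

Over the interval, μ = 6.7 × 1/3 ≈ 2.23333 (a 20-minute interval = 1/3 hours).
P(N = 3) = e^(−μ) μ^3/3! = e^(−2.23333) · 2.23333^3/6 ≈ 0.1990.

0.1990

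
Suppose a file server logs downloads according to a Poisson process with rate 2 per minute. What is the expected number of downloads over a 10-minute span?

E[N] = λt = 2 × 10 = 20 (a 10-minute span = 10 minutes).

20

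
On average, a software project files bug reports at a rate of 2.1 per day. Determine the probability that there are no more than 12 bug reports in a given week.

0.2932

Over the interval, μ = 2.1 × 7 = 14.7 (a week = 7 days).
P(N ≤ 12) = Σ_{j=0}^{12} e^(−μ) μ^j/j! ≈ 0.2932.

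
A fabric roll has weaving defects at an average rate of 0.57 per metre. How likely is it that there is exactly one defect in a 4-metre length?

Over the interval, μ = 0.57 × 4 = 2.28 (a 4-metre length = 4 metres).
P(N = 1) = e^(−μ) μ^1/1! = e^(−2.28) · 2.28^1/1 ≈ 0.2332.

0.2332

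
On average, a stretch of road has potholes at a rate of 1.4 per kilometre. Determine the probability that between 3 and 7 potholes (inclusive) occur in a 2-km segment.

Over the interval, μ = 1.4 × 2 = 2.8 (a 2-km segment = 2 kilometres).
P(3 ≤ N ≤ 7) = Σ_{j=3}^{7} e^(−2.8) · 2.8^j/j! ≈ 0.5224.

0.5224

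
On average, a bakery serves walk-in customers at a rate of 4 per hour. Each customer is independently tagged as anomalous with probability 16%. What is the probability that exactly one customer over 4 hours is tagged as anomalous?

Thinning: the customers that are tagged as anomalous themselves form a Poisson process with rate 0.16 × 4 = 0.64 per hour.
Over the interval, μ = 0.64 × 4 = 2.56 (4 hours).
P(N = 1) = e^(−2.56) · 2.56^1/1! ≈ 0.1979.

0.1979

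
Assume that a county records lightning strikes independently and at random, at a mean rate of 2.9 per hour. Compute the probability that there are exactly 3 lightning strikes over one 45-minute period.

0.1948

Over the interval, μ = 2.9 × 0.75 = 2.175 (a 45-minute period = 0.75 hours).
P(N = 3) = e^(−μ) μ^3/3! = e^(−2.175) · 2.175^3/6 ≈ 0.1948.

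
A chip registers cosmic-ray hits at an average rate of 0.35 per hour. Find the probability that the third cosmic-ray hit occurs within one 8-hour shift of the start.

Over the interval, μ = 0.35 × 8 = 2.8 (an 8-hour shift = 8 hours).
The third arrival falls in the interval iff at least 3 events occur there: P(S_3 ≤ t) = P(N ≥ 3) = 1 − P(N ≤ 2) ≈ 0.5305.

0.5305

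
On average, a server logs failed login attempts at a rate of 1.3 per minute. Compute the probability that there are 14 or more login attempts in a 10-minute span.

0.4270

Over the interval, μ = 1.3 × 10 = 13 (a 10-minute span = 10 minutes).
P(N ≥ 14) = 1 − P(N ≤ 13) = 1 − Σ_{j=0}^{13} e^(−μ) μ^j/j! ≈ 0.4270.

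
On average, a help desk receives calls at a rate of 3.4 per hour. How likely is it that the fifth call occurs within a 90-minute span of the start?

0.5769

Over the interval, μ = 3.4 × 1.5 = 5.1 (a 90-minute span = 1.5 hours).
The fifth arrival falls in the interval iff at least 5 events occur there: P(S_5 ≤ t) = P(N ≥ 5) = 1 − P(N ≤ 4) ≈ 0.5769.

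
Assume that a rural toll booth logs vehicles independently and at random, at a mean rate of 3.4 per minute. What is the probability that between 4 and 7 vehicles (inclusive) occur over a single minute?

0.4186

With mean μ = 3.4 per minute,
P(4 ≤ N ≤ 7) = Σ_{j=4}^{7} e^(−3.4) · 3.4^j/j! ≈ 0.4186.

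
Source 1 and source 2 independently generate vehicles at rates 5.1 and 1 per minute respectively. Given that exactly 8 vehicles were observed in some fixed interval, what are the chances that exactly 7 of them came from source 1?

Given the total, each event is independently from source 1 with probability p = λ_1/(λ_1+λ_2) = 5.1/6.1 ≈ 0.8361.
So K ~ Binomial(8, 5.1/6.1): P(K = 7) = C(8,7) · (5.1/6.1)^7 · (1/6.1)^1 ≈ 0.3745.

0.3745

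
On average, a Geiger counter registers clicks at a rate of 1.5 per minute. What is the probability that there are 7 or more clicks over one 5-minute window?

0.6218

Over the interval, μ = 1.5 × 5 = 7.5 (a 5-minute window = 5 minutes).
P(N ≥ 7) = 1 − P(N ≤ 6) = 1 − Σ_{j=0}^{6} e^(−μ) μ^j/j! ≈ 0.6218.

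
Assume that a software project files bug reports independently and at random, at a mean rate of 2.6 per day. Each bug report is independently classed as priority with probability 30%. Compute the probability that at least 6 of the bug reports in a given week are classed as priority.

0.4642

Thinning: the bug reports that are classed as priority themselves form a Poisson process with rate 0.3 × 2.6 = 0.78 per day.
Over the interval, μ = 0.78 × 7 = 5.46 (a week = 7 days).
P(N ≥ 6) = 1 − P(N ≤ 5) ≈ 0.4642.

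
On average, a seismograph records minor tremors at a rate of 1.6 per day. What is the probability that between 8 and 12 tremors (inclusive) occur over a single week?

0.5359

Over the interval, μ = 1.6 × 7 = 11.2 (a week = 7 days).
P(8 ≤ N ≤ 12) = Σ_{j=8}^{12} e^(−11.2) · 11.2^j/j! ≈ 0.5359.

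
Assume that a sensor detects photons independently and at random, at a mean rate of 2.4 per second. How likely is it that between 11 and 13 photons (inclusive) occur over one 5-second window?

0.3343

Over the interval, μ = 2.4 × 5 = 12 (a 5-second window = 5 seconds).
P(11 ≤ N ≤ 13) = Σ_{j=11}^{13} e^(−12) · 12^j/j! ≈ 0.3343.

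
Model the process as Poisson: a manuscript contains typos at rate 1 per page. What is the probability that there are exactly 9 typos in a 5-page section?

Over the interval, μ = 1 × 5 = 5 (a 5-page section = 5 pages).
P(N = 9) = e^(−μ) μ^9/9! = e^(−5) · 5^9/362880 ≈ 0.0363.

0.0363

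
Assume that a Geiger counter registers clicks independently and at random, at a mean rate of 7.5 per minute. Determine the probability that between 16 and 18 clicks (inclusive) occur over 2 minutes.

0.2514

Over the interval, μ = 7.5 × 2 = 15 (2 minutes).
P(16 ≤ N ≤ 18) = Σ_{j=16}^{18} e^(−15) · 15^j/j! ≈ 0.2514.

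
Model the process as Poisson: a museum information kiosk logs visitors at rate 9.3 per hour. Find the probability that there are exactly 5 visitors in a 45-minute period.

0.1286

Over the interval, μ = 9.3 × 0.75 = 6.975 (a 45-minute period = 0.75 hours).
P(N = 5) = e^(−μ) μ^5/5! = e^(−6.975) · 6.975^5/120 ≈ 0.1286.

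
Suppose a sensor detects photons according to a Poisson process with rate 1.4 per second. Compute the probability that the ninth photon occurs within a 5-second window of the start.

0.2709

Over the interval, μ = 1.4 × 5 = 7 (a 5-second window = 5 seconds).
The ninth arrival falls in the interval iff at least 9 events occur there: P(S_9 ≤ t) = P(N ≥ 9) = 1 − P(N ≤ 8) ≈ 0.2709.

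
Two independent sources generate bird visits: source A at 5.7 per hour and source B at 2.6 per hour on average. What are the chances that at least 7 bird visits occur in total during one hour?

Independent Poisson processes superpose: combined rate λ = 5.7 + 2.6 = 8.3 per hour.
So μ = 8.3.
P(N ≥ 7) = 1 − P(N ≤ 6) ≈ 0.7219.

0.7219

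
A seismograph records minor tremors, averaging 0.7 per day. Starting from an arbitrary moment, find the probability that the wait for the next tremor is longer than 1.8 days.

0.2837

The wait for the next event is exponential with rate λ = 0.7 per day.
P(T > 1.8) = e^(−λt) = e^(−0.7 × 1.8) = e^(−1.26) ≈ 0.2837.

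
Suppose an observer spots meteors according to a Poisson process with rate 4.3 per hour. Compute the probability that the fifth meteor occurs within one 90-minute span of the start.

0.7707

Over the interval, μ = 4.3 × 1.5 = 6.45 (a 90-minute span = 1.5 hours).
The fifth arrival falls in the interval iff at least 5 events occur there: P(S_5 ≤ t) = P(N ≥ 5) = 1 − P(N ≤ 4) ≈ 0.7707.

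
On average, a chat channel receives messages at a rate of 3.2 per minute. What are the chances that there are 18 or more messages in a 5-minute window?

Over the interval, μ = 3.2 × 5 = 16 (a 5-minute window = 5 minutes).
P(N ≥ 18) = 1 − P(N ≤ 17) = 1 − Σ_{j=0}^{17} e^(−μ) μ^j/j! ≈ 0.3407.

0.3407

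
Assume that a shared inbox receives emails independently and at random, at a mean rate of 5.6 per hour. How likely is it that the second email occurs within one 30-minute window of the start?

Over the interval, μ = 5.6 × 0.5 = 2.8 (a 30-minute window = 0.5 hours).
The second arrival falls in the interval iff at least 2 events occur there: P(S_2 ≤ t) = P(N ≥ 2) = 1 − P(N ≤ 1) ≈ 0.7689.

0.7689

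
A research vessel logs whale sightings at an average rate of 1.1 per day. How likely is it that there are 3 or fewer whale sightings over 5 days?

0.2017

Over the interval, μ = 1.1 × 5 = 5.5 (5 days).
P(N ≤ 3) = Σ_{j=0}^{3} e^(−μ) μ^j/j! ≈ 0.2017.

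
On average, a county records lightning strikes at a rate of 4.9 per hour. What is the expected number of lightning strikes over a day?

E[N] = λt = 4.9 × 24 = 117.6 (a day = 24 hours).

117.6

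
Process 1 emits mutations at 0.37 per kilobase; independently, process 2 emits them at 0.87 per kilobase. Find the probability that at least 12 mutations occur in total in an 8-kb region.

Independent Poisson processes superpose: combined rate λ = 0.37 + 0.87 = 1.24 per kilobase.
Over the interval, μ = 1.24 × 8 = 9.92 (an 8-kb region = 8 kilobases).
P(N ≥ 12) = 1 − P(N ≤ 11) ≈ 0.2942.

0.2942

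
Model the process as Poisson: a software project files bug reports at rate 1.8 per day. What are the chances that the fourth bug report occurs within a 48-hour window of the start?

Over the interval, μ = 1.8 × 2 = 3.6 (a 48-hour window = 2 days).
The fourth arrival falls in the interval iff at least 4 events occur there: P(S_4 ≤ t) = P(N ≥ 4) = 1 − P(N ≤ 3) ≈ 0.4848.

0.4848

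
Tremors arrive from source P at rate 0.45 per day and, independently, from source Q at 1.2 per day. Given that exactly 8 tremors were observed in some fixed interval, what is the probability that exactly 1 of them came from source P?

0.2348

Given the total, each event is independently from source P with probability p = λ_P/(λ_P+λ_Q) = 0.45/1.65 ≈ 0.2727.
So K ~ Binomial(8, 0.45/1.65): P(K = 1) = C(8,1) · (0.45/1.65)^1 · (1.2/1.65)^7 ≈ 0.2348.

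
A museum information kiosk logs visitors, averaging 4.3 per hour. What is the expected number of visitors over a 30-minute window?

2.15

E[N] = λt = 4.3 × 0.5 = 2.15 (a 30-minute window = 0.5 hours).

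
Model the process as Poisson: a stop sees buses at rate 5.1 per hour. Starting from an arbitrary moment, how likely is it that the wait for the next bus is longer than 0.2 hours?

0.3606

The wait for the next event is exponential with rate λ = 5.1 per hour.
P(T > 0.2) = e^(−λt) = e^(−5.1 × 0.2) = e^(−1.02) ≈ 0.3606.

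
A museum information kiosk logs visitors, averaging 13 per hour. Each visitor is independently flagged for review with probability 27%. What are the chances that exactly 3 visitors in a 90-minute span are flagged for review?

0.1257

Thinning: the visitors that are flagged for review themselves form a Poisson process with rate 0.27 × 13 = 3.51 per hour.
Over the interval, μ = 3.51 × 1.5 = 5.265 (a 90-minute span = 1.5 hours).
P(N = 3) = e^(−5.265) · 5.265^3/3! ≈ 0.1257.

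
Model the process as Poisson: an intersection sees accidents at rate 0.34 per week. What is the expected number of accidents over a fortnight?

0.68

E[N] = λt = 0.34 × 2 = 0.68 (a fortnight = 2 weeks).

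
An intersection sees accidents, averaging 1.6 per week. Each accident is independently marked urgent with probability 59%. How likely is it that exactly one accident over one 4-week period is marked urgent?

Thinning: the accidents that are marked urgent themselves form a Poisson process with rate 0.59 × 1.6 = 0.944 per week.
Over the interval, μ = 0.944 × 4 = 3.776 (a 4-week period = 4 weeks).
P(N = 1) = e^(−3.776) · 3.776^1/1! ≈ 0.0865.

0.0865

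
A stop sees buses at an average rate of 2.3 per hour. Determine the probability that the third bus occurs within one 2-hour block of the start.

Over the interval, μ = 2.3 × 2 = 4.6 (a 2-hour block = 2 hours).
The third arrival falls in the interval iff at least 3 events occur there: P(S_3 ≤ t) = P(N ≥ 3) = 1 − P(N ≤ 2) ≈ 0.8374.

0.8374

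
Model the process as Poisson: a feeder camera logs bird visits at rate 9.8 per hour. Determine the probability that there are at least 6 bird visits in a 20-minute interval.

0.1131

Over the interval, μ = 9.8 × 1/3 ≈ 3.26667 (a 20-minute interval = 1/3 hours).
P(N ≥ 6) = 1 − P(N ≤ 5) = 1 − Σ_{j=0}^{5} e^(−μ) μ^j/j! ≈ 0.1131.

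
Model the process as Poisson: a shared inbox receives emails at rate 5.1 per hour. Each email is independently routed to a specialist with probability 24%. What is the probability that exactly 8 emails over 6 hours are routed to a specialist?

0.1357

Thinning: the emails that are routed to a specialist themselves form a Poisson process with rate 0.24 × 5.1 = 1.224 per hour.
Over the interval, μ = 1.224 × 6 = 7.344 (6 hours).
P(N = 8) = e^(−7.344) · 7.344^8/8! ≈ 0.1357.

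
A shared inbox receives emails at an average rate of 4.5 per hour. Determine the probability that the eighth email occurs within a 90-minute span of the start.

Over the interval, μ = 4.5 × 1.5 = 6.75 (a 90-minute span = 1.5 hours).
The eighth arrival falls in the interval iff at least 8 events occur there: P(S_8 ≤ t) = P(N ≥ 8) = 1 − P(N ≤ 7) ≈ 0.3641.

0.3641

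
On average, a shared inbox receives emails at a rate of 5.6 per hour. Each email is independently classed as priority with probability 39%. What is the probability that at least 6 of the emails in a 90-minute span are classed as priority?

0.1143

Thinning: the emails that are classed as priority themselves form a Poisson process with rate 0.39 × 5.6 = 2.184 per hour.
Over the interval, μ = 2.184 × 1.5 = 3.276 (a 90-minute span = 1.5 hours).
P(N ≥ 6) = 1 − P(N ≤ 5) ≈ 0.1143.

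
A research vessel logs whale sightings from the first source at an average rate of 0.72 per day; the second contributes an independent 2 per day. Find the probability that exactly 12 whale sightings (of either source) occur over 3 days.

0.0520

Independent Poisson processes superpose: combined rate λ = 0.72 + 2 = 2.72 per day.
Over the interval, μ = 2.72 × 3 = 8.16 (3 days).
P(N = 12) = e^(−8.16) · 8.16^12/12! ≈ 0.0520.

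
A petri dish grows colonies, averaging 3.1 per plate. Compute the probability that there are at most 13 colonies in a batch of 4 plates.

Over the interval, μ = 3.1 × 4 = 12.4 (a batch of 4 plates = 4 plates).
P(N ≤ 13) = Σ_{j=0}^{13} e^(−μ) μ^j/j! ≈ 0.6387.

0.6387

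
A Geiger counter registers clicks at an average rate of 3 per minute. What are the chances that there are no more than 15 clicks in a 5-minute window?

0.5681

Over the interval, μ = 3 × 5 = 15 (a 5-minute window = 5 minutes).
P(N ≤ 15) = Σ_{j=0}^{15} e^(−μ) μ^j/j! ≈ 0.5681.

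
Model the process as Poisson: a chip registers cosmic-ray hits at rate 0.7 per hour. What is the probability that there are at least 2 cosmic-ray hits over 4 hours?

0.7689

Over the interval, μ = 0.7 × 4 = 2.8 (4 hours).
P(N ≥ 2) = 1 − P(N ≤ 1) = 1 − Σ_{j=0}^{1} e^(−μ) μ^j/j! ≈ 0.7689.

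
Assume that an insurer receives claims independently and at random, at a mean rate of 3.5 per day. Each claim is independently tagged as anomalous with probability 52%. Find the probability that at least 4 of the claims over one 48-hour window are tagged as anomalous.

Thinning: the claims that are tagged as anomalous themselves form a Poisson process with rate 0.52 × 3.5 = 1.82 per day.
Over the interval, μ = 1.82 × 2 = 3.64 (a 48-hour window = 2 days).
P(N ≥ 4) = 1 − P(N ≤ 3) ≈ 0.4933.

0.4933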